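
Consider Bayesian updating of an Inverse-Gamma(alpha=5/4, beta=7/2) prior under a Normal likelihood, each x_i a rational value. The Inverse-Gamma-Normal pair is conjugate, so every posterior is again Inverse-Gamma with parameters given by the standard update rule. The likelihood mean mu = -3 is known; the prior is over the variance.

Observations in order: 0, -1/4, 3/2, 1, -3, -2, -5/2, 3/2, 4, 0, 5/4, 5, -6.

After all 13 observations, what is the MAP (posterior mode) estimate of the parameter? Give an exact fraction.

1843/140

obs 1: x=0 → posterior Inverse-Gamma(7/4, 8)
obs 2: x=-1/4 → posterior Inverse-Gamma(9/4, 377/32)
obs 3: x=3/2 → posterior Inverse-Gamma(11/4, 701/32)
obs 4: x=1 → posterior Inverse-Gamma(13/4, 957/32)
obs 5: x=-3 → posterior Inverse-Gamma(15/4, 957/32)
obs 6: x=-2 → posterior Inverse-Gamma(17/4, 973/32)
obs 7: x=-5/2 → posterior Inverse-Gamma(19/4, 977/32)
obs 8: x=3/2 → posterior Inverse-Gamma(21/4, 1301/32)
obs 9: x=4 → posterior Inverse-Gamma(23/4, 2085/32)
obs 10: x=0 → posterior Inverse-Gamma(25/4, 2229/32)
obs 11: x=5/4 → posterior Inverse-Gamma(27/4, 1259/16)
obs 12: x=5 → posterior Inverse-Gamma(29/4, 1771/16)
obs 13: x=-6 → posterior Inverse-Gamma(31/4, 1843/16)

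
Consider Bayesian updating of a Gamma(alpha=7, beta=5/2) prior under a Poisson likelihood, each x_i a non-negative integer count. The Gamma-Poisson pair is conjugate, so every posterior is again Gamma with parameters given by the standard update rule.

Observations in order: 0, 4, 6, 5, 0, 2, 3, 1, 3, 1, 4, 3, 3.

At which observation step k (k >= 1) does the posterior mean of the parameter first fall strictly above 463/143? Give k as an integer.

obs 1: x=0 → posterior Gamma(7, 7/2)
obs 2: x=4 → posterior Gamma(11, 9/2)
obs 3: x=6 → posterior Gamma(17, 11/2)
obs 4: x=5 → posterior Gamma(22, 13/2)
obs 5: x=0 → posterior Gamma(22, 15/2)
obs 6: x=2 → posterior Gamma(24, 17/2)
obs 7: x=3 → posterior Gamma(27, 19/2)
obs 8: x=1 → posterior Gamma(28, 21/2)
obs 9: x=3 → posterior Gamma(31, 23/2)
obs 10: x=1 → posterior Gamma(32, 25/2)
obs 11: x=4 → posterior Gamma(36, 27/2)
obs 12: x=3 → posterior Gamma(39, 29/2)
obs 13: x=3 → posterior Gamma(42, 31/2)

k = 4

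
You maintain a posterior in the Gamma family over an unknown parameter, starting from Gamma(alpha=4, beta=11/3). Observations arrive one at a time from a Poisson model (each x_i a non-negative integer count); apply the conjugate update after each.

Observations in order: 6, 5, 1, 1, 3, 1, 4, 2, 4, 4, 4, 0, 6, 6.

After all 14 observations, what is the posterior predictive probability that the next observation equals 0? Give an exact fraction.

obs 1: x=6 → posterior Gamma(10, 14/3)
obs 2: x=5 → posterior Gamma(15, 17/3)
obs 3: x=1 → posterior Gamma(16, 20/3)
obs 4: x=1 → posterior Gamma(17, 23/3)
obs 5: x=3 → posterior Gamma(20, 26/3)
obs 6: x=1 → posterior Gamma(21, 29/3)
obs 7: x=4 → posterior Gamma(25, 32/3)
obs 8: x=2 → posterior Gamma(27, 35/3)
obs 9: x=4 → posterior Gamma(31, 38/3)
obs 10: x=4 → posterior Gamma(35, 41/3)
obs 11: x=4 → posterior Gamma(39, 44/3)
obs 12: x=0 → posterior Gamma(39, 47/3)
obs 13: x=6 → posterior Gamma(45, 50/3)
obs 14: x=6 → posterior Gamma(51, 53/3)

8671003262735034579023711826309977044689730554889868581169501915121652050249278498133197/143743884621727304523359127943369758769688722868692236533238283527849626792016283021869056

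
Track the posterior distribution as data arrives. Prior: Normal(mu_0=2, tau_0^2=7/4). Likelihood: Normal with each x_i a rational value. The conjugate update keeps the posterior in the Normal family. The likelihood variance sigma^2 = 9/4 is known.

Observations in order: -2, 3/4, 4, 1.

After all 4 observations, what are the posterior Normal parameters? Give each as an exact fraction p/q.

mu_0=177/148, tau_0^2=63/148

obs 1: x=-2 → posterior Normal(1/4, 63/64)
obs 2: x=3/4 → posterior Normal(37/92, 63/92)
obs 3: x=4 → posterior Normal(149/120, 21/40)
obs 4: x=1 → posterior Normal(177/148, 63/148)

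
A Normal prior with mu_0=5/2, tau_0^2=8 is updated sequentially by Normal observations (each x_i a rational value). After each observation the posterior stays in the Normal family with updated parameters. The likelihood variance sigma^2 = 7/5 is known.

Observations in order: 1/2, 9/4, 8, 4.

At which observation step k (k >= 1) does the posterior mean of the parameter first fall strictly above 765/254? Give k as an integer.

obs 1: x=1/2 → posterior Normal(75/94, 56/47)
obs 2: x=9/4 → posterior Normal(85/58, 56/87)
obs 3: x=8 → posterior Normal(895/254, 56/127)
obs 4: x=4 → posterior Normal(1215/334, 56/167)

k = 3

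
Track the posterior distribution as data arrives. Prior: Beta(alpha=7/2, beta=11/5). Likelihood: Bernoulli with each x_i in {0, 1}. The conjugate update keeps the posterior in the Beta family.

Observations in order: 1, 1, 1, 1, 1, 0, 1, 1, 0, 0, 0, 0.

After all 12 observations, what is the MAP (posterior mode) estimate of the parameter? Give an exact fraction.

95/157

obs 1: x=1 → posterior Beta(9/2, 11/5)
obs 2: x=1 → posterior Beta(11/2, 11/5)
obs 3: x=1 → posterior Beta(13/2, 11/5)
obs 4: x=1 → posterior Beta(15/2, 11/5)
obs 5: x=1 → posterior Beta(17/2, 11/5)
obs 6: x=0 → posterior Beta(17/2, 16/5)
obs 7: x=1 → posterior Beta(19/2, 16/5)
obs 8: x=1 → posterior Beta(21/2, 16/5)
obs 9: x=0 → posterior Beta(21/2, 21/5)
obs 10: x=0 → posterior Beta(21/2, 26/5)
obs 11: x=0 → posterior Beta(21/2, 31/5)
obs 12: x=0 → posterior Beta(21/2, 36/5)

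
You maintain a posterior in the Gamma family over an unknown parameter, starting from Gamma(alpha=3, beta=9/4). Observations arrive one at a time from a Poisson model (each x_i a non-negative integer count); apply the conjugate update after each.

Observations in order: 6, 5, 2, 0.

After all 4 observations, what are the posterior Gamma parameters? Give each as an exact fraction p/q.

obs 1: x=6 → posterior Gamma(9, 13/4)
obs 2: x=5 → posterior Gamma(14, 17/4)
obs 3: x=2 → posterior Gamma(16, 21/4)
obs 4: x=0 → posterior Gamma(16, 25/4)

alpha=16, beta=25/4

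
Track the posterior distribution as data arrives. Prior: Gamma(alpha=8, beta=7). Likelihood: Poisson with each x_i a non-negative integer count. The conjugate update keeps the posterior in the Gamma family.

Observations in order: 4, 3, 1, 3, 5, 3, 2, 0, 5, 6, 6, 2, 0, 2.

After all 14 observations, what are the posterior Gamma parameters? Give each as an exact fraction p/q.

obs 1: x=4 → posterior Gamma(12, 8)
obs 2: x=3 → posterior Gamma(15, 9)
obs 3: x=1 → posterior Gamma(16, 10)
obs 4: x=3 → posterior Gamma(19, 11)
obs 5: x=5 → posterior Gamma(24, 12)
obs 6: x=3 → posterior Gamma(27, 13)
obs 7: x=2 → posterior Gamma(29, 14)
obs 8: x=0 → posterior Gamma(29, 15)
obs 9: x=5 → posterior Gamma(34, 16)
obs 10: x=6 → posterior Gamma(40, 17)
obs 11: x=6 → posterior Gamma(46, 18)
obs 12: x=2 → posterior Gamma(48, 19)
obs 13: x=0 → posterior Gamma(48, 20)
obs 14: x=2 → posterior Gamma(50, 21)

alpha=50, beta=21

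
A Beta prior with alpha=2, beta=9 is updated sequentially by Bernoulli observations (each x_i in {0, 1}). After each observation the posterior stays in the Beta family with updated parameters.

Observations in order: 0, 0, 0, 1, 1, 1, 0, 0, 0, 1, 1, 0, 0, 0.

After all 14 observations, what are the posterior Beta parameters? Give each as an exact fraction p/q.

alpha=7, beta=18

obs 1: x=0 → posterior Beta(2, 10)
obs 2: x=0 → posterior Beta(2, 11)
obs 3: x=0 → posterior Beta(2, 12)
obs 4: x=1 → posterior Beta(3, 12)
obs 5: x=1 → posterior Beta(4, 12)
obs 6: x=1 → posterior Beta(5, 12)
obs 7: x=0 → posterior Beta(5, 13)
obs 8: x=0 → posterior Beta(5, 14)
obs 9: x=0 → posterior Beta(5, 15)
obs 10: x=1 → posterior Beta(6, 15)
obs 11: x=1 → posterior Beta(7, 15)
obs 12: x=0 → posterior Beta(7, 16)
obs 13: x=0 → posterior Beta(7, 17)
obs 14: x=0 → posterior Beta(7, 18)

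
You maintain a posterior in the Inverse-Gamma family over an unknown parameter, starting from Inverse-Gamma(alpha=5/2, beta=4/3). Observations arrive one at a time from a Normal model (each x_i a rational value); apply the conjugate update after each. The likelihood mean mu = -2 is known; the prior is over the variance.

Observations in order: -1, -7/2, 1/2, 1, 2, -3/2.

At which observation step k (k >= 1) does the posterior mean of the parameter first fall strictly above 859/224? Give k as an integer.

k = 5

obs 1: x=-1 → posterior Inverse-Gamma(3, 11/6)
obs 2: x=-7/2 → posterior Inverse-Gamma(7/2, 71/24)
obs 3: x=1/2 → posterior Inverse-Gamma(4, 73/12)
obs 4: x=1 → posterior Inverse-Gamma(9/2, 127/12)
obs 5: x=2 → posterior Inverse-Gamma(5, 223/12)
obs 6: x=-3/2 → posterior Inverse-Gamma(11/2, 449/24)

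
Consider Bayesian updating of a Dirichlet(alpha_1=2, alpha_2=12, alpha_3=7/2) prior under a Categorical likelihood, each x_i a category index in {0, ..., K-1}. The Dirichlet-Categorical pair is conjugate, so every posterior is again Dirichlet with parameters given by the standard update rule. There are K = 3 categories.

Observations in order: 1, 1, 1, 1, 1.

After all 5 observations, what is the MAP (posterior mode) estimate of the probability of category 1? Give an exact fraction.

obs 1: x=1 → posterior Dirichlet(2, 13, 7/2)
obs 2: x=1 → posterior Dirichlet(2, 14, 7/2)
obs 3: x=1 → posterior Dirichlet(2, 15, 7/2)
obs 4: x=1 → posterior Dirichlet(2, 16, 7/2)
obs 5: x=1 → posterior Dirichlet(2, 17, 7/2)

32/39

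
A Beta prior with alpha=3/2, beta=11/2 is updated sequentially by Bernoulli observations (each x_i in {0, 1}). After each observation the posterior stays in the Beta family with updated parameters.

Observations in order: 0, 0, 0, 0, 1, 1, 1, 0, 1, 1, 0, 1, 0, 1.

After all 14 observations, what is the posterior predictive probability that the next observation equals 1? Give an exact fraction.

obs 1: x=0 → posterior Beta(3/2, 13/2)
obs 2: x=0 → posterior Beta(3/2, 15/2)
obs 3: x=0 → posterior Beta(3/2, 17/2)
obs 4: x=0 → posterior Beta(3/2, 19/2)
obs 5: x=1 → posterior Beta(5/2, 19/2)
obs 6: x=1 → posterior Beta(7/2, 19/2)
obs 7: x=1 → posterior Beta(9/2, 19/2)
obs 8: x=0 → posterior Beta(9/2, 21/2)
obs 9: x=1 → posterior Beta(11/2, 21/2)
obs 10: x=1 → posterior Beta(13/2, 21/2)
obs 11: x=0 → posterior Beta(13/2, 23/2)
obs 12: x=1 → posterior Beta(15/2, 23/2)
obs 13: x=0 → posterior Beta(15/2, 25/2)
obs 14: x=1 → posterior Beta(17/2, 25/2)

17/42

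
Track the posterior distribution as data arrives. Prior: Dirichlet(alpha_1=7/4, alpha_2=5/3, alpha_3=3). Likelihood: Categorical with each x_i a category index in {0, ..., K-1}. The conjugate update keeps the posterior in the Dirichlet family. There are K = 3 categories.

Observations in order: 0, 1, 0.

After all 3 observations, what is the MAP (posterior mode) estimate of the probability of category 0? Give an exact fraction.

3/7

obs 1: x=0 → posterior Dirichlet(11/4, 5/3, 3)
obs 2: x=1 → posterior Dirichlet(11/4, 8/3, 3)
obs 3: x=0 → posterior Dirichlet(15/4, 8/3, 3)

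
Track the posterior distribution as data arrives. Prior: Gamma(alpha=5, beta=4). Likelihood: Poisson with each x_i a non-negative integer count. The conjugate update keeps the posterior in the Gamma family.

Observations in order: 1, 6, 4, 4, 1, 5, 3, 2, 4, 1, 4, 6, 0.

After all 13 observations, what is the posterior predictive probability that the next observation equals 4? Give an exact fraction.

obs 1: x=1 → posterior Gamma(6, 5)
obs 2: x=6 → posterior Gamma(12, 6)
obs 3: x=4 → posterior Gamma(16, 7)
obs 4: x=4 → posterior Gamma(20, 8)
obs 5: x=1 → posterior Gamma(21, 9)
obs 6: x=5 → posterior Gamma(26, 10)
obs 7: x=3 → posterior Gamma(29, 11)
obs 8: x=2 → posterior Gamma(31, 12)
obs 9: x=4 → posterior Gamma(35, 13)
obs 10: x=1 → posterior Gamma(36, 14)
obs 11: x=4 → posterior Gamma(40, 15)
obs 12: x=6 → posterior Gamma(46, 16)
obs 13: x=0 → posterior Gamma(46, 17)

21118941995918210064654250574964312549209818638103139495407561/145065875645238519208544196094758453993632521078039870131142656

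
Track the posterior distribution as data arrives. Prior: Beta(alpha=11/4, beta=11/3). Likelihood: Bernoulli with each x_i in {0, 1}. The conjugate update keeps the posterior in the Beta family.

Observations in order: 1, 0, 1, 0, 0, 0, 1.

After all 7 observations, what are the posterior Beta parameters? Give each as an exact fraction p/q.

obs 1: x=1 → posterior Beta(15/4, 11/3)
obs 2: x=0 → posterior Beta(15/4, 14/3)
obs 3: x=1 → posterior Beta(19/4, 14/3)
obs 4: x=0 → posterior Beta(19/4, 17/3)
obs 5: x=0 → posterior Beta(19/4, 20/3)
obs 6: x=0 → posterior Beta(19/4, 23/3)
obs 7: x=1 → posterior Beta(23/4, 23/3)

alpha=23/4, beta=23/3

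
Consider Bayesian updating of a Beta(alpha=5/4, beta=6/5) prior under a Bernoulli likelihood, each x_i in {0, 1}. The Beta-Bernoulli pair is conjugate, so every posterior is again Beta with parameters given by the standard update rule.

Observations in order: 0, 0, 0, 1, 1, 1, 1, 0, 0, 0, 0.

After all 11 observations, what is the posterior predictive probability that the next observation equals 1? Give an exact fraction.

105/269

obs 1: x=0 → posterior Beta(5/4, 11/5)
obs 2: x=0 → posterior Beta(5/4, 16/5)
obs 3: x=0 → posterior Beta(5/4, 21/5)
obs 4: x=1 → posterior Beta(9/4, 21/5)
obs 5: x=1 → posterior Beta(13/4, 21/5)
obs 6: x=1 → posterior Beta(17/4, 21/5)
obs 7: x=1 → posterior Beta(21/4, 21/5)
obs 8: x=0 → posterior Beta(21/4, 26/5)
obs 9: x=0 → posterior Beta(21/4, 31/5)
obs 10: x=0 → posterior Beta(21/4, 36/5)
obs 11: x=0 → posterior Beta(21/4, 41/5)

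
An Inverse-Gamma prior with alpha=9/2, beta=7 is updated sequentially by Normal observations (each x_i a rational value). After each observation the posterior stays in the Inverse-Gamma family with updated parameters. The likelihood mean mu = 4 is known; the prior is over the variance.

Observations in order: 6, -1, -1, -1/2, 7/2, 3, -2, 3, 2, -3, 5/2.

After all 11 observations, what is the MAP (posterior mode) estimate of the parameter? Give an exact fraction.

obs 1: x=6 → posterior Inverse-Gamma(5, 9)
obs 2: x=-1 → posterior Inverse-Gamma(11/2, 43/2)
obs 3: x=-1 → posterior Inverse-Gamma(6, 34)
obs 4: x=-1/2 → posterior Inverse-Gamma(13/2, 353/8)
obs 5: x=7/2 → posterior Inverse-Gamma(7, 177/4)
obs 6: x=3 → posterior Inverse-Gamma(15/2, 179/4)
obs 7: x=-2 → posterior Inverse-Gamma(8, 251/4)
obs 8: x=3 → posterior Inverse-Gamma(17/2, 253/4)
obs 9: x=2 → posterior Inverse-Gamma(9, 261/4)
obs 10: x=-3 → posterior Inverse-Gamma(19/2, 359/4)
obs 11: x=5/2 → posterior Inverse-Gamma(10, 727/8)

727/88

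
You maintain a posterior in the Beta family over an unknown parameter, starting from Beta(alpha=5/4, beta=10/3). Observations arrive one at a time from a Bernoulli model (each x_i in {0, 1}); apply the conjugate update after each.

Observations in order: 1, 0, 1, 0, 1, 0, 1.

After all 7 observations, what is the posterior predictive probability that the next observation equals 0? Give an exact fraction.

obs 1: x=1 → posterior Beta(9/4, 10/3)
obs 2: x=0 → posterior Beta(9/4, 13/3)
obs 3: x=1 → posterior Beta(13/4, 13/3)
obs 4: x=0 → posterior Beta(13/4, 16/3)
obs 5: x=1 → posterior Beta(17/4, 16/3)
obs 6: x=0 → posterior Beta(17/4, 19/3)
obs 7: x=1 → posterior Beta(21/4, 19/3)

76/139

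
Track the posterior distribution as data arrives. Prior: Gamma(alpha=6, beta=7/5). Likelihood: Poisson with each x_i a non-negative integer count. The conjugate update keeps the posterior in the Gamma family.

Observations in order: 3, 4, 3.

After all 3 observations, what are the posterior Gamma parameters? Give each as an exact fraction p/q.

alpha=16, beta=22/5

obs 1: x=3 → posterior Gamma(9, 12/5)
obs 2: x=4 → posterior Gamma(13, 17/5)
obs 3: x=3 → posterior Gamma(16, 22/5)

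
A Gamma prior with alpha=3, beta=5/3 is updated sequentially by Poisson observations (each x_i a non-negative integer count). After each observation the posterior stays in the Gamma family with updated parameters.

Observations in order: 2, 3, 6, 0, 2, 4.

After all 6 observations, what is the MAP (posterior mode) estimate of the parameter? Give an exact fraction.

57/23

obs 1: x=2 → posterior Gamma(5, 8/3)
obs 2: x=3 → posterior Gamma(8, 11/3)
obs 3: x=6 → posterior Gamma(14, 14/3)
obs 4: x=0 → posterior Gamma(14, 17/3)
obs 5: x=2 → posterior Gamma(16, 20/3)
obs 6: x=4 → posterior Gamma(20, 23/3)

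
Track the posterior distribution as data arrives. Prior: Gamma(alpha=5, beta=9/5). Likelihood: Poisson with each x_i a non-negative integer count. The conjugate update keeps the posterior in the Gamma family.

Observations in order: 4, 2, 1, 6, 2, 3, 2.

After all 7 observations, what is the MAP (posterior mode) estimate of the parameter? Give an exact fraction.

30/11

obs 1: x=4 → posterior Gamma(9, 14/5)
obs 2: x=2 → posterior Gamma(11, 19/5)
obs 3: x=1 → posterior Gamma(12, 24/5)
obs 4: x=6 → posterior Gamma(18, 29/5)
obs 5: x=2 → posterior Gamma(20, 34/5)
obs 6: x=3 → posterior Gamma(23, 39/5)
obs 7: x=2 → posterior Gamma(25, 44/5)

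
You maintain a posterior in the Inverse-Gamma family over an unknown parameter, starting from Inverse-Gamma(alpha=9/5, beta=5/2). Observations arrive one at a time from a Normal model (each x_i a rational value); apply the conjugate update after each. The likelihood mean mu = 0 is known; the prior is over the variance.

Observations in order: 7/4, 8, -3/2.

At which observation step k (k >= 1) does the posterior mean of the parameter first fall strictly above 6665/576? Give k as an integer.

obs 1: x=7/4 → posterior Inverse-Gamma(23/10, 129/32)
obs 2: x=8 → posterior Inverse-Gamma(14/5, 1153/32)
obs 3: x=-3/2 → posterior Inverse-Gamma(33/10, 1189/32)

k = 2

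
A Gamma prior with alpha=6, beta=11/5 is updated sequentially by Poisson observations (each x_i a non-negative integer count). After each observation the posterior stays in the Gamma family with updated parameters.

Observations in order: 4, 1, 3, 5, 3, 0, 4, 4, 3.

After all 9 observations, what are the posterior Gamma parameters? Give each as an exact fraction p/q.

obs 1: x=4 → posterior Gamma(10, 16/5)
obs 2: x=1 → posterior Gamma(11, 21/5)
obs 3: x=3 → posterior Gamma(14, 26/5)
obs 4: x=5 → posterior Gamma(19, 31/5)
obs 5: x=3 → posterior Gamma(22, 36/5)
obs 6: x=0 → posterior Gamma(22, 41/5)
obs 7: x=4 → posterior Gamma(26, 46/5)
obs 8: x=4 → posterior Gamma(30, 51/5)
obs 9: x=3 → posterior Gamma(33, 56/5)

alpha=33, beta=56/5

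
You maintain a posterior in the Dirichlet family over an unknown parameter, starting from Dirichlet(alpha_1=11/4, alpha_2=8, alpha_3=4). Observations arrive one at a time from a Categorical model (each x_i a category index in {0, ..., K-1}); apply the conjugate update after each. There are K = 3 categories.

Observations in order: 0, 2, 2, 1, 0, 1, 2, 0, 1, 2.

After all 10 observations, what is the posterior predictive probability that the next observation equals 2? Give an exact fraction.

32/99

obs 1: x=0 → posterior Dirichlet(15/4, 8, 4)
obs 2: x=2 → posterior Dirichlet(15/4, 8, 5)
obs 3: x=2 → posterior Dirichlet(15/4, 8, 6)
obs 4: x=1 → posterior Dirichlet(15/4, 9, 6)
obs 5: x=0 → posterior Dirichlet(19/4, 9, 6)
obs 6: x=1 → posterior Dirichlet(19/4, 10, 6)
obs 7: x=2 → posterior Dirichlet(19/4, 10, 7)
obs 8: x=0 → posterior Dirichlet(23/4, 10, 7)
obs 9: x=1 → posterior Dirichlet(23/4, 11, 7)
obs 10: x=2 → posterior Dirichlet(23/4, 11, 8)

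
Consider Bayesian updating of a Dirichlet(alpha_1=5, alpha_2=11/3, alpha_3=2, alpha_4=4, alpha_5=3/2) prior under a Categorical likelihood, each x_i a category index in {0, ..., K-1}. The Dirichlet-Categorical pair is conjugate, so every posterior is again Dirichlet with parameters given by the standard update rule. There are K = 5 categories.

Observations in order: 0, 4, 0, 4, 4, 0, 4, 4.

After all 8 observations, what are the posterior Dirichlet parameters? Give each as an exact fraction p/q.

obs 1: x=0 → posterior Dirichlet(6, 11/3, 2, 4, 3/2)
obs 2: x=4 → posterior Dirichlet(6, 11/3, 2, 4, 5/2)
obs 3: x=0 → posterior Dirichlet(7, 11/3, 2, 4, 5/2)
obs 4: x=4 → posterior Dirichlet(7, 11/3, 2, 4, 7/2)
obs 5: x=4 → posterior Dirichlet(7, 11/3, 2, 4, 9/2)
obs 6: x=0 → posterior Dirichlet(8, 11/3, 2, 4, 9/2)
obs 7: x=4 → posterior Dirichlet(8, 11/3, 2, 4, 11/2)
obs 8: x=4 → posterior Dirichlet(8, 11/3, 2, 4, 13/2)

alpha_1=8, alpha_2=11/3, alpha_3=2, alpha_4=4, alpha_5=13/2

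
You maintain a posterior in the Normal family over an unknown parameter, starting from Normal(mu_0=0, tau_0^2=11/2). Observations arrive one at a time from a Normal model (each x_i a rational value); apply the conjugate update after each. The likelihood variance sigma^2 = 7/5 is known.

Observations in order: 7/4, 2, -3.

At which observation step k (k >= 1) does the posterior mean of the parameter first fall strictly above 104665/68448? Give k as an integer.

obs 1: x=7/4 → posterior Normal(385/276, 77/69)
obs 2: x=2 → posterior Normal(825/496, 77/124)
obs 3: x=-3 → posterior Normal(165/716, 77/179)

k = 2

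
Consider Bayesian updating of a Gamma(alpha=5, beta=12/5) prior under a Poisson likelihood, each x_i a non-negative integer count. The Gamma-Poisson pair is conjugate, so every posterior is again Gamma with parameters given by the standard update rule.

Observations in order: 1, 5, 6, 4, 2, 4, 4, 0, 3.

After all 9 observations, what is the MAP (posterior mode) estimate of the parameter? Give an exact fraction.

55/19

obs 1: x=1 → posterior Gamma(6, 17/5)
obs 2: x=5 → posterior Gamma(11, 22/5)
obs 3: x=6 → posterior Gamma(17, 27/5)
obs 4: x=4 → posterior Gamma(21, 32/5)
obs 5: x=2 → posterior Gamma(23, 37/5)
obs 6: x=4 → posterior Gamma(27, 42/5)
obs 7: x=4 → posterior Gamma(31, 47/5)
obs 8: x=0 → posterior Gamma(31, 52/5)
obs 9: x=3 → posterior Gamma(34, 57/5)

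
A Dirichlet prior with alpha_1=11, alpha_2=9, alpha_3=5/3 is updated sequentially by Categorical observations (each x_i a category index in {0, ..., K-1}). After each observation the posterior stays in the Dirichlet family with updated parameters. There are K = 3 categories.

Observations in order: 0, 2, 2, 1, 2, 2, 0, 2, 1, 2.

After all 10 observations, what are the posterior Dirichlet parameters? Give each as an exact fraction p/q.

obs 1: x=0 → posterior Dirichlet(12, 9, 5/3)
obs 2: x=2 → posterior Dirichlet(12, 9, 8/3)
obs 3: x=2 → posterior Dirichlet(12, 9, 11/3)
obs 4: x=1 → posterior Dirichlet(12, 10, 11/3)
obs 5: x=2 → posterior Dirichlet(12, 10, 14/3)
obs 6: x=2 → posterior Dirichlet(12, 10, 17/3)
obs 7: x=0 → posterior Dirichlet(13, 10, 17/3)
obs 8: x=2 → posterior Dirichlet(13, 10, 20/3)
obs 9: x=1 → posterior Dirichlet(13, 11, 20/3)
obs 10: x=2 → posterior Dirichlet(13, 11, 23/3)

alpha_1=13, alpha_2=11, alpha_3=23/3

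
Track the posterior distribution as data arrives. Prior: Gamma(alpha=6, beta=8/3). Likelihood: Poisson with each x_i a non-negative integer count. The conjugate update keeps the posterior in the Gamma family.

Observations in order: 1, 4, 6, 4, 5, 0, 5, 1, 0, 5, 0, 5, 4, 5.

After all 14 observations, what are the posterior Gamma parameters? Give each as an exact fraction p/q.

alpha=51, beta=50/3

obs 1: x=1 → posterior Gamma(7, 11/3)
obs 2: x=4 → posterior Gamma(11, 14/3)
obs 3: x=6 → posterior Gamma(17, 17/3)
obs 4: x=4 → posterior Gamma(21, 20/3)
obs 5: x=5 → posterior Gamma(26, 23/3)
obs 6: x=0 → posterior Gamma(26, 26/3)
obs 7: x=5 → posterior Gamma(31, 29/3)
obs 8: x=1 → posterior Gamma(32, 32/3)
obs 9: x=0 → posterior Gamma(32, 35/3)
obs 10: x=5 → posterior Gamma(37, 38/3)
obs 11: x=0 → posterior Gamma(37, 41/3)
obs 12: x=5 → posterior Gamma(42, 44/3)
obs 13: x=4 → posterior Gamma(46, 47/3)
obs 14: x=5 → posterior Gamma(51, 50/3)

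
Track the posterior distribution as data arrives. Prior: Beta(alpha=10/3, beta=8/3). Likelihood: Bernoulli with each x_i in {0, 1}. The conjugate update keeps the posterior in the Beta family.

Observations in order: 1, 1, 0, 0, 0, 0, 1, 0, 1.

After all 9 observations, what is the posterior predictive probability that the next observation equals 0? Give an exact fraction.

obs 1: x=1 → posterior Beta(13/3, 8/3)
obs 2: x=1 → posterior Beta(16/3, 8/3)
obs 3: x=0 → posterior Beta(16/3, 11/3)
obs 4: x=0 → posterior Beta(16/3, 14/3)
obs 5: x=0 → posterior Beta(16/3, 17/3)
obs 6: x=0 → posterior Beta(16/3, 20/3)
obs 7: x=1 → posterior Beta(19/3, 20/3)
obs 8: x=0 → posterior Beta(19/3, 23/3)
obs 9: x=1 → posterior Beta(22/3, 23/3)

23/45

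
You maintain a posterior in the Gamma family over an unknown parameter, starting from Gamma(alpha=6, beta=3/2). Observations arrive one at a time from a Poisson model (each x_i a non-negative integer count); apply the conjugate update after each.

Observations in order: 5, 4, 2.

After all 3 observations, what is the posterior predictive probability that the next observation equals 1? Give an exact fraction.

obs 1: x=5 → posterior Gamma(11, 5/2)
obs 2: x=4 → posterior Gamma(15, 7/2)
obs 3: x=2 → posterior Gamma(17, 9/2)

567024177788663346/5559917313492231481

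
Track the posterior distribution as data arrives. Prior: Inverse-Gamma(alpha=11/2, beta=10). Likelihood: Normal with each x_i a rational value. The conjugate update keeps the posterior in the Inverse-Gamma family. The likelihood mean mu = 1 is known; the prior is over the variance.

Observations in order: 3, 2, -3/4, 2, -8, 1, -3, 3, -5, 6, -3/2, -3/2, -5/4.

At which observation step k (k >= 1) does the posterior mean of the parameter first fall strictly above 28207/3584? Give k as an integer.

k = 7

obs 1: x=3 → posterior Inverse-Gamma(6, 12)
obs 2: x=2 → posterior Inverse-Gamma(13/2, 25/2)
obs 3: x=-3/4 → posterior Inverse-Gamma(7, 449/32)
obs 4: x=2 → posterior Inverse-Gamma(15/2, 465/32)
obs 5: x=-8 → posterior Inverse-Gamma(8, 1761/32)
obs 6: x=1 → posterior Inverse-Gamma(17/2, 1761/32)
obs 7: x=-3 → posterior Inverse-Gamma(9, 2017/32)
obs 8: x=3 → posterior Inverse-Gamma(19/2, 2081/32)
obs 9: x=-5 → posterior Inverse-Gamma(10, 2657/32)
obs 10: x=6 → posterior Inverse-Gamma(21/2, 3057/32)
obs 11: x=-3/2 → posterior Inverse-Gamma(11, 3157/32)
obs 12: x=-3/2 → posterior Inverse-Gamma(23/2, 3257/32)
obs 13: x=-5/4 → posterior Inverse-Gamma(12, 1669/16)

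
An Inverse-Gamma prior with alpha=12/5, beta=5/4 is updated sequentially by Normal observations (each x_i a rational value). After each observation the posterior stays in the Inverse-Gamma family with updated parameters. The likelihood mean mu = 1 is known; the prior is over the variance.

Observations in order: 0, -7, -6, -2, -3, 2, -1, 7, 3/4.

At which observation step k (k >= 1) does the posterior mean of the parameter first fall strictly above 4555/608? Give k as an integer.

k = 2

obs 1: x=0 → posterior Inverse-Gamma(29/10, 7/4)
obs 2: x=-7 → posterior Inverse-Gamma(17/5, 135/4)
obs 3: x=-6 → posterior Inverse-Gamma(39/10, 233/4)
obs 4: x=-2 → posterior Inverse-Gamma(22/5, 251/4)
obs 5: x=-3 → posterior Inverse-Gamma(49/10, 283/4)
obs 6: x=2 → posterior Inverse-Gamma(27/5, 285/4)
obs 7: x=-1 → posterior Inverse-Gamma(59/10, 293/4)
obs 8: x=7 → posterior Inverse-Gamma(32/5, 365/4)
obs 9: x=3/4 → posterior Inverse-Gamma(69/10, 2921/32)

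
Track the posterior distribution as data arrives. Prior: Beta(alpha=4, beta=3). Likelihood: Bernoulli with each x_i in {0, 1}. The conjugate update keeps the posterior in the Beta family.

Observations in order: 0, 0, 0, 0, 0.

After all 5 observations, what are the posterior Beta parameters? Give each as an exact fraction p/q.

alpha=4, beta=8

obs 1: x=0 → posterior Beta(4, 4)
obs 2: x=0 → posterior Beta(4, 5)
obs 3: x=0 → posterior Beta(4, 6)
obs 4: x=0 → posterior Beta(4, 7)
obs 5: x=0 → posterior Beta(4, 8)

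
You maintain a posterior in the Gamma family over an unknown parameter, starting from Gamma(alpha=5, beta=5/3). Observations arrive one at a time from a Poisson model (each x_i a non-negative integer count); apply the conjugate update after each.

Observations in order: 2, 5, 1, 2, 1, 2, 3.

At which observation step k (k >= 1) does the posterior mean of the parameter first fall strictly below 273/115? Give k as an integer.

obs 1: x=2 → posterior Gamma(7, 8/3)
obs 2: x=5 → posterior Gamma(12, 11/3)
obs 3: x=1 → posterior Gamma(13, 14/3)
obs 4: x=2 → posterior Gamma(15, 17/3)
obs 5: x=1 → posterior Gamma(16, 20/3)
obs 6: x=2 → posterior Gamma(18, 23/3)
obs 7: x=3 → posterior Gamma(21, 26/3)

k = 6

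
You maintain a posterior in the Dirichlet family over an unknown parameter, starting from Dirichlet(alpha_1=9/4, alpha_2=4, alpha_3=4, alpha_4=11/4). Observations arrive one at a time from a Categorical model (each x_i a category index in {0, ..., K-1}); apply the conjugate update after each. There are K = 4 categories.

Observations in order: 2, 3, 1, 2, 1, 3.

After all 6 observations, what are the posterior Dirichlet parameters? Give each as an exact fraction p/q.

alpha_1=9/4, alpha_2=6, alpha_3=6, alpha_4=19/4

obs 1: x=2 → posterior Dirichlet(9/4, 4, 5, 11/4)
obs 2: x=3 → posterior Dirichlet(9/4, 4, 5, 15/4)
obs 3: x=1 → posterior Dirichlet(9/4, 5, 5, 15/4)
obs 4: x=2 → posterior Dirichlet(9/4, 5, 6, 15/4)
obs 5: x=1 → posterior Dirichlet(9/4, 6, 6, 15/4)
obs 6: x=3 → posterior Dirichlet(9/4, 6, 6, 19/4)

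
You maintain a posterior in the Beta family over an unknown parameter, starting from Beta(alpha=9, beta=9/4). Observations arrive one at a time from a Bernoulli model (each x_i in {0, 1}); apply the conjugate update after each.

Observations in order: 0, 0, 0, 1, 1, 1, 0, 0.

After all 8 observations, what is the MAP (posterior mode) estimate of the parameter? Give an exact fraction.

obs 1: x=0 → posterior Beta(9, 13/4)
obs 2: x=0 → posterior Beta(9, 17/4)
obs 3: x=0 → posterior Beta(9, 21/4)
obs 4: x=1 → posterior Beta(10, 21/4)
obs 5: x=1 → posterior Beta(11, 21/4)
obs 6: x=1 → posterior Beta(12, 21/4)
obs 7: x=0 → posterior Beta(12, 25/4)
obs 8: x=0 → posterior Beta(12, 29/4)

44/69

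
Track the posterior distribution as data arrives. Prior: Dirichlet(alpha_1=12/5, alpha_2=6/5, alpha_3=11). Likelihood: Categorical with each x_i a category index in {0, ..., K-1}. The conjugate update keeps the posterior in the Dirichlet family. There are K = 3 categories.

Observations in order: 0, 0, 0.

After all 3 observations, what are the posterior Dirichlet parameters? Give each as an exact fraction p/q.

obs 1: x=0 → posterior Dirichlet(17/5, 6/5, 11)
obs 2: x=0 → posterior Dirichlet(22/5, 6/5, 11)
obs 3: x=0 → posterior Dirichlet(27/5, 6/5, 11)

alpha_1=27/5, alpha_2=6/5, alpha_3=11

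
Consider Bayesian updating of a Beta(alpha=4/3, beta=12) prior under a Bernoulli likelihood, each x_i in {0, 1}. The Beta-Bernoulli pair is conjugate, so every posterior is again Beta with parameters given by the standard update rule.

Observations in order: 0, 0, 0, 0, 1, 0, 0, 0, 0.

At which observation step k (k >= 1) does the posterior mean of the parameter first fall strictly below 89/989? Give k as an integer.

obs 1: x=0 → posterior Beta(4/3, 13)
obs 2: x=0 → posterior Beta(4/3, 14)
obs 3: x=0 → posterior Beta(4/3, 15)
obs 4: x=0 → posterior Beta(4/3, 16)
obs 5: x=1 → posterior Beta(7/3, 16)
obs 6: x=0 → posterior Beta(7/3, 17)
obs 7: x=0 → posterior Beta(7/3, 18)
obs 8: x=0 → posterior Beta(7/3, 19)
obs 9: x=0 → posterior Beta(7/3, 20)

k = 2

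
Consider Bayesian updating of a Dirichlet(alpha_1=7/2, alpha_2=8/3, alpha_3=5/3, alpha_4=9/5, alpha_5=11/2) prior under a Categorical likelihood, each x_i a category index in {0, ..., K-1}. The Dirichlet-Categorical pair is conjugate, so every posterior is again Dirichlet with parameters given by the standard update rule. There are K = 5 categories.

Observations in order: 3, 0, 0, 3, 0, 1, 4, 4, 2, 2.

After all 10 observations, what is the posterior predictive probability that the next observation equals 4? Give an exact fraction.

obs 1: x=3 → posterior Dirichlet(7/2, 8/3, 5/3, 14/5, 11/2)
obs 2: x=0 → posterior Dirichlet(9/2, 8/3, 5/3, 14/5, 11/2)
obs 3: x=0 → posterior Dirichlet(11/2, 8/3, 5/3, 14/5, 11/2)
obs 4: x=3 → posterior Dirichlet(11/2, 8/3, 5/3, 19/5, 11/2)
obs 5: x=0 → posterior Dirichlet(13/2, 8/3, 5/3, 19/5, 11/2)
obs 6: x=1 → posterior Dirichlet(13/2, 11/3, 5/3, 19/5, 11/2)
obs 7: x=4 → posterior Dirichlet(13/2, 11/3, 5/3, 19/5, 13/2)
obs 8: x=4 → posterior Dirichlet(13/2, 11/3, 5/3, 19/5, 15/2)
obs 9: x=2 → posterior Dirichlet(13/2, 11/3, 8/3, 19/5, 15/2)
obs 10: x=2 → posterior Dirichlet(13/2, 11/3, 11/3, 19/5, 15/2)

225/754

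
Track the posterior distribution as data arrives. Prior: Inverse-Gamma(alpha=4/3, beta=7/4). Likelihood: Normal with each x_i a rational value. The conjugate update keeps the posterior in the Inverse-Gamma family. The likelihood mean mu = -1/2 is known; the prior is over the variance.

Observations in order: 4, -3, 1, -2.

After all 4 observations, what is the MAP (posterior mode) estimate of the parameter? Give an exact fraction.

207/52

obs 1: x=4 → posterior Inverse-Gamma(11/6, 95/8)
obs 2: x=-3 → posterior Inverse-Gamma(7/3, 15)
obs 3: x=1 → posterior Inverse-Gamma(17/6, 129/8)
obs 4: x=-2 → posterior Inverse-Gamma(10/3, 69/4)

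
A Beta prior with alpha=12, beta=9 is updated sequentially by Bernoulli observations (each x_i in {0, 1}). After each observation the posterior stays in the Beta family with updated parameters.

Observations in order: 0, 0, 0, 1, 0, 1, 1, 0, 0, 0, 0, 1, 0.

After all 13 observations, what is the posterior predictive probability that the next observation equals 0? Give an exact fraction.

obs 1: x=0 → posterior Beta(12, 10)
obs 2: x=0 → posterior Beta(12, 11)
obs 3: x=0 → posterior Beta(12, 12)
obs 4: x=1 → posterior Beta(13, 12)
obs 5: x=0 → posterior Beta(13, 13)
obs 6: x=1 → posterior Beta(14, 13)
obs 7: x=1 → posterior Beta(15, 13)
obs 8: x=0 → posterior Beta(15, 14)
obs 9: x=0 → posterior Beta(15, 15)
obs 10: x=0 → posterior Beta(15, 16)
obs 11: x=0 → posterior Beta(15, 17)
obs 12: x=1 → posterior Beta(16, 17)
obs 13: x=0 → posterior Beta(16, 18)

9/17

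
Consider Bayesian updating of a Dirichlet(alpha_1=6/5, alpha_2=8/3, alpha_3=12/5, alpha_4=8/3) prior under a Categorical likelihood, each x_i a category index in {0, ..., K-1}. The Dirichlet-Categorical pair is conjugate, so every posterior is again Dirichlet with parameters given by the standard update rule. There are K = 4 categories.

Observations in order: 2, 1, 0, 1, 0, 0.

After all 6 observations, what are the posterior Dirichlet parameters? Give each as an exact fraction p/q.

obs 1: x=2 → posterior Dirichlet(6/5, 8/3, 17/5, 8/3)
obs 2: x=1 → posterior Dirichlet(6/5, 11/3, 17/5, 8/3)
obs 3: x=0 → posterior Dirichlet(11/5, 11/3, 17/5, 8/3)
obs 4: x=1 → posterior Dirichlet(11/5, 14/3, 17/5, 8/3)
obs 5: x=0 → posterior Dirichlet(16/5, 14/3, 17/5, 8/3)
obs 6: x=0 → posterior Dirichlet(21/5, 14/3, 17/5, 8/3)

alpha_1=21/5, alpha_2=14/3, alpha_3=17/5, alpha_4=8/3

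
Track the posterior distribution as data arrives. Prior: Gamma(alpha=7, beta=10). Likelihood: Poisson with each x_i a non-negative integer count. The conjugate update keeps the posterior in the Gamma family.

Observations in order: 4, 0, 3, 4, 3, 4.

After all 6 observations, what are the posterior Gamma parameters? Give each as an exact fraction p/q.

obs 1: x=4 → posterior Gamma(11, 11)
obs 2: x=0 → posterior Gamma(11, 12)
obs 3: x=3 → posterior Gamma(14, 13)
obs 4: x=4 → posterior Gamma(18, 14)
obs 5: x=3 → posterior Gamma(21, 15)
obs 6: x=4 → posterior Gamma(25, 16)

alpha=25, beta=16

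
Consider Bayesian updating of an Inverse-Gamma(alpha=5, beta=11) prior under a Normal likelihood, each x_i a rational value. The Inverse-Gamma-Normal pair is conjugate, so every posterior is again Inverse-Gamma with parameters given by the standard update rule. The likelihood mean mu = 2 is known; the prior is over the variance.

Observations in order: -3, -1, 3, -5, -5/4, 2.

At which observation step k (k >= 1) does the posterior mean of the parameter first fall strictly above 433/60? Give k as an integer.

k = 4

obs 1: x=-3 → posterior Inverse-Gamma(11/2, 47/2)
obs 2: x=-1 → posterior Inverse-Gamma(6, 28)
obs 3: x=3 → posterior Inverse-Gamma(13/2, 57/2)
obs 4: x=-5 → posterior Inverse-Gamma(7, 53)
obs 5: x=-5/4 → posterior Inverse-Gamma(15/2, 1865/32)
obs 6: x=2 → posterior Inverse-Gamma(8, 1865/32)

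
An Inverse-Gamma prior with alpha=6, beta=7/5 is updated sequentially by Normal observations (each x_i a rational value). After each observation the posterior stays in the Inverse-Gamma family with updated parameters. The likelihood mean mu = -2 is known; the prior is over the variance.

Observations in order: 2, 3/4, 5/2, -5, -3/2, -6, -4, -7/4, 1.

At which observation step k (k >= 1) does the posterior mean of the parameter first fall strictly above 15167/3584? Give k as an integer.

obs 1: x=2 → posterior Inverse-Gamma(13/2, 47/5)
obs 2: x=3/4 → posterior Inverse-Gamma(7, 2109/160)
obs 3: x=5/2 → posterior Inverse-Gamma(15/2, 3729/160)
obs 4: x=-5 → posterior Inverse-Gamma(8, 4449/160)
obs 5: x=-3/2 → posterior Inverse-Gamma(17/2, 4469/160)
obs 6: x=-6 → posterior Inverse-Gamma(9, 5749/160)
obs 7: x=-4 → posterior Inverse-Gamma(19/2, 6069/160)
obs 8: x=-7/4 → posterior Inverse-Gamma(10, 3037/80)
obs 9: x=1 → posterior Inverse-Gamma(21/2, 3397/80)

k = 6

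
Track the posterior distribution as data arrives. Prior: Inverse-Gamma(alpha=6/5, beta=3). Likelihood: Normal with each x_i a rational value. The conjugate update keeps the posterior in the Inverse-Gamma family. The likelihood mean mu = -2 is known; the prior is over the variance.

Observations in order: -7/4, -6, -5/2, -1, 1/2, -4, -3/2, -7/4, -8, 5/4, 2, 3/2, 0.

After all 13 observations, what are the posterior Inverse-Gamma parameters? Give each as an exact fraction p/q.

alpha=77/10, beta=1803/32

obs 1: x=-7/4 → posterior Inverse-Gamma(17/10, 97/32)
obs 2: x=-6 → posterior Inverse-Gamma(11/5, 353/32)
obs 3: x=-5/2 → posterior Inverse-Gamma(27/10, 357/32)
obs 4: x=-1 → posterior Inverse-Gamma(16/5, 373/32)
obs 5: x=1/2 → posterior Inverse-Gamma(37/10, 473/32)
obs 6: x=-4 → posterior Inverse-Gamma(21/5, 537/32)
obs 7: x=-3/2 → posterior Inverse-Gamma(47/10, 541/32)
obs 8: x=-7/4 → posterior Inverse-Gamma(26/5, 271/16)
obs 9: x=-8 → posterior Inverse-Gamma(57/10, 559/16)
obs 10: x=5/4 → posterior Inverse-Gamma(31/5, 1287/32)
obs 11: x=2 → posterior Inverse-Gamma(67/10, 1543/32)
obs 12: x=3/2 → posterior Inverse-Gamma(36/5, 1739/32)
obs 13: x=0 → posterior Inverse-Gamma(77/10, 1803/32)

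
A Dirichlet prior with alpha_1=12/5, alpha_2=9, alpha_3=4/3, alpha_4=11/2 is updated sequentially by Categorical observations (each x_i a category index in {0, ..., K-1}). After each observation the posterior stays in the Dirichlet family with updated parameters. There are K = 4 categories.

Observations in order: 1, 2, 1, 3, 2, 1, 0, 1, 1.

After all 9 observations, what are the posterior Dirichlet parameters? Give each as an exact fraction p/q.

alpha_1=17/5, alpha_2=14, alpha_3=10/3, alpha_4=13/2

obs 1: x=1 → posterior Dirichlet(12/5, 10, 4/3, 11/2)
obs 2: x=2 → posterior Dirichlet(12/5, 10, 7/3, 11/2)
obs 3: x=1 → posterior Dirichlet(12/5, 11, 7/3, 11/2)
obs 4: x=3 → posterior Dirichlet(12/5, 11, 7/3, 13/2)
obs 5: x=2 → posterior Dirichlet(12/5, 11, 10/3, 13/2)
obs 6: x=1 → posterior Dirichlet(12/5, 12, 10/3, 13/2)
obs 7: x=0 → posterior Dirichlet(17/5, 12, 10/3, 13/2)
obs 8: x=1 → posterior Dirichlet(17/5, 13, 10/3, 13/2)
obs 9: x=1 → posterior Dirichlet(17/5, 14, 10/3, 13/2)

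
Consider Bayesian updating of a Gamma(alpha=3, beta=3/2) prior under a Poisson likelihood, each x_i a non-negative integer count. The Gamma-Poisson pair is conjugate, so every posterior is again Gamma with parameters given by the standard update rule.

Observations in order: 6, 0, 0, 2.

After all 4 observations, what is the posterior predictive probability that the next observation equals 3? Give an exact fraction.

50214854027536/302875106592253

obs 1: x=6 → posterior Gamma(9, 5/2)
obs 2: x=0 → posterior Gamma(9, 7/2)
obs 3: x=0 → posterior Gamma(9, 9/2)
obs 4: x=2 → posterior Gamma(11, 11/2)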